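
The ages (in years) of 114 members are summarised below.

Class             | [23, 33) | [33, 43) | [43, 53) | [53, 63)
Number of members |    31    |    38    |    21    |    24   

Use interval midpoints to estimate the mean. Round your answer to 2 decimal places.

Midpoints: 28, 38, 48, 58
Σfm = 31×28 + 38×38 + 21×48 + 24×58 = 4712
n = Σf = 114
Mean = 4712 / 114 = 41.3333

41.33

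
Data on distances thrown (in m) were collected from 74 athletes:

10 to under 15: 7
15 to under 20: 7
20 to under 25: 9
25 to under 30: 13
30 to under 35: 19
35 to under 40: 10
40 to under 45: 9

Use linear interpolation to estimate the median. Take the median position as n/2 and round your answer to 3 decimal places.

Cumulative frequencies: 7, 14, 23, 36, 55, 65, 74
n = 74; position = n/2 = 37.
This falls in the class 30 to under 35: L = 30, F = 36, f = 19, h = 5.
Median ≈ 30 + ((37 − 36) / 19) × 5 = 30.2632

30.263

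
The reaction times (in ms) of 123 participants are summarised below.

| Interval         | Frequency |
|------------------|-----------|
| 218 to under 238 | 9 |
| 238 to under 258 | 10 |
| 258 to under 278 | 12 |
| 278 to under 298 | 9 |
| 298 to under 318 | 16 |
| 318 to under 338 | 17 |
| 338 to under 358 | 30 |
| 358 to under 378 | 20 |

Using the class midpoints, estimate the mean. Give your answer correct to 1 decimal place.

314.2

Midpoints: 228, 248, 268, 288, 308, 328, 348, 368
Σfm = 9×228 + 10×248 + 12×268 + 9×288 + 16×308 + 17×328 + 30×348 + 20×368 = 38644
n = Σf = 123
Mean = 38644 / 123 = 314.1789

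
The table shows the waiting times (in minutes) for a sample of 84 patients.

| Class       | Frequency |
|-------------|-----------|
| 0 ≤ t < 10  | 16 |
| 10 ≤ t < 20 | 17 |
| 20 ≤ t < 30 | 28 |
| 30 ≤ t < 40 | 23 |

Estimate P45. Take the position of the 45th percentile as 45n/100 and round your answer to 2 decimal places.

Cumulative frequencies: 16, 33, 61, 84
n = 84; position = 45n/100 = 37.8.
This falls in the class 20 ≤ t < 30: L = 20, F = 33, f = 28, h = 10.
45th percentile ≈ 20 + ((37.8 − 33) / 28) × 10 = 21.7143

21.71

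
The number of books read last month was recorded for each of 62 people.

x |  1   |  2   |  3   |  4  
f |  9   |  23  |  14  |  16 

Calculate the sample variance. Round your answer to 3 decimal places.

Values: 1, 2, 3, 4
n = 62, Σfx = 161, mean = 2.5968
Σfx² = 483
Σf(x − x̄)² = Σfx² − (Σfx)²/n = 483 − 161²/62 = 64.9194
Sample variance = 64.9194 / 61 = 1.0643

1.064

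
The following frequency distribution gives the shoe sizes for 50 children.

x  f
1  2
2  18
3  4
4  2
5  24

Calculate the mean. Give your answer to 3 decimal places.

Values: 1, 2, 3, 4, 5
Σfx = 2×1 + 18×2 + 4×3 + 2×4 + 24×5 = 178
n = Σf = 50
Mean = 178 / 50 = 3.5600

3.560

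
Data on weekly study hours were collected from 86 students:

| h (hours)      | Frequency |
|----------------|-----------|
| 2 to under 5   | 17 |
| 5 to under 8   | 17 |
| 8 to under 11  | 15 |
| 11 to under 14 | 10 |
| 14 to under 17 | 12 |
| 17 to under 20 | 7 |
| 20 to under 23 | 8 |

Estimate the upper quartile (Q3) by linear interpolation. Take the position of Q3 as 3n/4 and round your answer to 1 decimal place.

15.4

Cumulative frequencies: 17, 34, 49, 59, 71, 78, 86
n = 86; position = 3n/4 = 64.5.
This falls in the class 14 to under 17: L = 14, F = 59, f = 12, h = 3.
Upper quartile ≈ 14 + ((64.5 − 59) / 12) × 3 = 15.3750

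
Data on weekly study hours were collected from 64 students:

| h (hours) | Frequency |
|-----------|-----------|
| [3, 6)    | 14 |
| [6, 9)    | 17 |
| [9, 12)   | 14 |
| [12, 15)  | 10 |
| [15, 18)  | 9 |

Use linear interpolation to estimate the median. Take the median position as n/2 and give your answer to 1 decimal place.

Cumulative frequencies: 14, 31, 45, 55, 64
n = 64; position = n/2 = 32.
This falls in the class [9, 12): L = 9, F = 31, f = 14, h = 3.
Median ≈ 9 + ((32 − 31) / 14) × 3 = 9.2143

9.2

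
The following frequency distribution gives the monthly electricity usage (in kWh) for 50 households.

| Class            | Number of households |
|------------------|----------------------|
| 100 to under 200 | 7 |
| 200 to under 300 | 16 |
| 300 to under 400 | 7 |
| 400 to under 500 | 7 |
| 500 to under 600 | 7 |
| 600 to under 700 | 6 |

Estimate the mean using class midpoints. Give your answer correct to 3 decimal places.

Midpoints: 150, 250, 350, 450, 550, 650
Σfm = 7×150 + 16×250 + 7×350 + 7×450 + 7×550 + 6×650 = 18400
n = Σf = 50
Mean = 18400 / 50 = 368.0000

368.000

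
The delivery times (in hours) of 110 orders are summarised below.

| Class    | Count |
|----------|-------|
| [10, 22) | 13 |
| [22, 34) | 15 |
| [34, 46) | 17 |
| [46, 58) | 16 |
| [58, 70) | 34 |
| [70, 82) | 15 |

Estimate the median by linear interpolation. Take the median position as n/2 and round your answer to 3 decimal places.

53.500

Cumulative frequencies: 13, 28, 45, 61, 95, 110
n = 110; position = n/2 = 55.
This falls in the class [46, 58): L = 46, F = 45, f = 16, h = 12.
Median ≈ 46 + ((55 − 45) / 16) × 12 = 53.5000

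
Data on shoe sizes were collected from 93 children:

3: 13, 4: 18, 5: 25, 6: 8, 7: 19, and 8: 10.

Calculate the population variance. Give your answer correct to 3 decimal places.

2.505

Values: 3, 4, 5, 6, 7, 8
n = 93, Σfx = 497, mean = 5.3441
Σfx² = 2889
Σf(x − x̄)² = Σfx² − (Σfx)²/n = 2889 − 497²/93 = 232.9892
Population variance = 232.9892 / 93 = 2.5053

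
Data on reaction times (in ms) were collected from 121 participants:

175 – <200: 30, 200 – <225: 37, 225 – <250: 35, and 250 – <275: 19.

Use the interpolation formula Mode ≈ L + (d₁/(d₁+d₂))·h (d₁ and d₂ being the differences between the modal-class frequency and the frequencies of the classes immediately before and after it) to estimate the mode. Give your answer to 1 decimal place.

219.4

Modal class: 200 – <225 (highest frequency 37).
d₁ = 37 − 30 = 7, d₂ = 37 − 35 = 2
Mode ≈ 200 + (7/(7+2)) × 25 = 200 + 19.4444 = 219.4444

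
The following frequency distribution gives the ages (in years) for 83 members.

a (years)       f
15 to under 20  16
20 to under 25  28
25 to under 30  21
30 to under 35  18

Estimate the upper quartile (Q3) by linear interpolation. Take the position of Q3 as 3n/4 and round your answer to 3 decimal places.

29.345

Cumulative frequencies: 16, 44, 65, 83
n = 83; position = 3n/4 = 62.25.
This falls in the class 25 to under 30: L = 25, F = 44, f = 21, h = 5.
Upper quartile ≈ 25 + ((62.25 − 44) / 21) × 5 = 29.3452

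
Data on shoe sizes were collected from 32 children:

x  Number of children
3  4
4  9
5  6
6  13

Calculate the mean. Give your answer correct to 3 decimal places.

4.875

Values: 3, 4, 5, 6
Σfx = 4×3 + 9×4 + 6×5 + 13×6 = 156
n = Σf = 32
Mean = 156 / 32 = 4.8750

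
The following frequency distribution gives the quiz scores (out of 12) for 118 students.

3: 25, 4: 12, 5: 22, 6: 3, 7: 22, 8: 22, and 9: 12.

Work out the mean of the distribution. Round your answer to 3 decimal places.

5.839

Values: 3, 4, 5, 6, 7, 8, 9
Σfx = 25×3 + 12×4 + 22×5 + 3×6 + 22×7 + 22×8 + 12×9 = 689
n = Σf = 118
Mean = 689 / 118 = 5.8390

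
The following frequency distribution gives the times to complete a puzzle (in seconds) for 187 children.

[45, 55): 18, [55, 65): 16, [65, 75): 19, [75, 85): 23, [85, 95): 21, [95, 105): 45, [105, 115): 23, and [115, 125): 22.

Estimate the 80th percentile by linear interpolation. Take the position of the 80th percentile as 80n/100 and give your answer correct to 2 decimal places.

108.30

Cumulative frequencies: 18, 34, 53, 76, 97, 142, 165, 187
n = 187; position = 80n/100 = 149.6.
This falls in the class [105, 115): L = 105, F = 142, f = 23, h = 10.
80th percentile ≈ 105 + ((149.6 − 142) / 23) × 10 = 108.3043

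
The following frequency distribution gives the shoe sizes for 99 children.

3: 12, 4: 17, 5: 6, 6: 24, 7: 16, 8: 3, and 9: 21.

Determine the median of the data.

Cumulative frequencies: 12, 29, 35, 59, 75, 78, 99
n = 99, so the median is the value in position (n+1)/2 = 50.
Position 50 falls at value 6.

6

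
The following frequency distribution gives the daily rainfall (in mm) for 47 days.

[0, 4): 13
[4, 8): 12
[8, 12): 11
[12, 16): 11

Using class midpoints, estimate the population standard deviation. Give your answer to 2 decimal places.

4.50

Midpoints: 2, 6, 10, 14
n = 47, Σfm = 362, mean = 7.7021
Σfm² = 3740
Σf(m − x̄)² = Σfm² − (Σfm)²/n = 3740 − 362²/47 = 951.8298
Population variance = 951.8298 / 47 = 20.2517
Standard deviation = √20.2517 = 4.5002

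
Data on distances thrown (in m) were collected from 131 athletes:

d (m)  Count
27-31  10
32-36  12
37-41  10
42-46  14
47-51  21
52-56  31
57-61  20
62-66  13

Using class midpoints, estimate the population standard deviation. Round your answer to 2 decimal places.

Midpoints: 29, 34, 39, 44, 49, 54, 59, 64
n = 131, Σfm = 6419, mean = 49.0000
Σfm² = 328281
Σf(m − x̄)² = Σfm² − (Σfm)²/n = 328281 − 6419²/131 = 13750.0000
Population variance = 13750.0000 / 131 = 104.9618
Standard deviation = √104.9618 = 10.2451

10.25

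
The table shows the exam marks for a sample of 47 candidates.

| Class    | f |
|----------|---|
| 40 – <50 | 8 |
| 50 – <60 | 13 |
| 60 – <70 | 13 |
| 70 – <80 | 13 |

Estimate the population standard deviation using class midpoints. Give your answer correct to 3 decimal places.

Midpoints: 45, 55, 65, 75
n = 47, Σfm = 2895, mean = 61.5957
Σfm² = 183575
Σf(m − x̄)² = Σfm² − (Σfm)²/n = 183575 − 2895²/47 = 5255.3191
Population variance = 5255.3191 / 47 = 111.8153
Standard deviation = √111.8153 = 10.5743

10.574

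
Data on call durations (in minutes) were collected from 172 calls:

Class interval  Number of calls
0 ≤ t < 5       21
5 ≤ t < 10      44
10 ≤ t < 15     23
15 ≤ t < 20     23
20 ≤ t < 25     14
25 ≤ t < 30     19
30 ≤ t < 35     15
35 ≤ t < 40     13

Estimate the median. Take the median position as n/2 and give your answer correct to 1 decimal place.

14.6

Cumulative frequencies: 21, 65, 88, 111, 125, 144, 159, 172
n = 172; position = n/2 = 86.
This falls in the class 10 ≤ t < 15: L = 10, F = 65, f = 23, h = 5.
Median ≈ 10 + ((86 − 65) / 23) × 5 = 14.5652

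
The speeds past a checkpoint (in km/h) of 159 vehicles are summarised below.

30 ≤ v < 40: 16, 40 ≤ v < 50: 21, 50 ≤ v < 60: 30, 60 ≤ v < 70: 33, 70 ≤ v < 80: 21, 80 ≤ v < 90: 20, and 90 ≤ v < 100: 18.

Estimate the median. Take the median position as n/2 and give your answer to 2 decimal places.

63.79

Cumulative frequencies: 16, 37, 67, 100, 121, 141, 159
n = 159; position = n/2 = 79.5.
This falls in the class 60 ≤ v < 70: L = 60, F = 67, f = 33, h = 10.
Median ≈ 60 + ((79.5 − 67) / 33) × 10 = 63.7879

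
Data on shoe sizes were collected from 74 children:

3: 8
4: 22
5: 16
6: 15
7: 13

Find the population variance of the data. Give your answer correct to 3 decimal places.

1.633

Values: 3, 4, 5, 6, 7
n = 74, Σfx = 373, mean = 5.0405
Σfx² = 2001
Σf(x − x̄)² = Σfx² − (Σfx)²/n = 2001 − 373²/74 = 120.8784
Population variance = 120.8784 / 74 = 1.6335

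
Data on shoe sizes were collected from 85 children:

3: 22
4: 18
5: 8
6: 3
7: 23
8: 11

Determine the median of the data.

Cumulative frequencies: 22, 40, 48, 51, 74, 85
n = 85, so the median is the value in position (n+1)/2 = 43.
Position 43 falls at value 5.

5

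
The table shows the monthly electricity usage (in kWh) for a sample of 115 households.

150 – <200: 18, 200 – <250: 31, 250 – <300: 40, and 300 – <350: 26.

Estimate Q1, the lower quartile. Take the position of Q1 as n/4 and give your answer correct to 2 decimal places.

Cumulative frequencies: 18, 49, 89, 115
n = 115; position = n/4 = 28.75.
This falls in the class 200 – <250: L = 200, F = 18, f = 31, h = 50.
Lower quartile ≈ 200 + ((28.75 − 18) / 31) × 50 = 217.3387

217.34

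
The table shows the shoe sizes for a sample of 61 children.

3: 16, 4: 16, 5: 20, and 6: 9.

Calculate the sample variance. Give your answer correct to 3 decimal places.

Values: 3, 4, 5, 6
n = 61, Σfx = 266, mean = 4.3607
Σfx² = 1224
Σf(x − x̄)² = Σfx² − (Σfx)²/n = 1224 − 266²/61 = 64.0656
Sample variance = 64.0656 / 60 = 1.0678

1.068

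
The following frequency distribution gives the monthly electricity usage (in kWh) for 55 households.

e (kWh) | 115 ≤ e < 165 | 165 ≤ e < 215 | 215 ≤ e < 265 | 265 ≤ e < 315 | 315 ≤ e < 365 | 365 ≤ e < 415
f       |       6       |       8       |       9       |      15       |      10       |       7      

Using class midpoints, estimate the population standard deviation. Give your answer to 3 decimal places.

Midpoints: 140, 190, 240, 290, 340, 390
n = 55, Σfm = 15000, mean = 272.7273
Σfm² = 4407000
Σf(m − x̄)² = Σfm² − (Σfm)²/n = 4407000 − 15000²/55 = 316090.9091
Population variance = 316090.9091 / 55 = 5747.1074
Standard deviation = √5747.1074 = 75.8097

75.810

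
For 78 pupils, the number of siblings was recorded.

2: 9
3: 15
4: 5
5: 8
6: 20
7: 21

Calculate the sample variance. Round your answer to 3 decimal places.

3.247

Values: 2, 3, 4, 5, 6, 7
n = 78, Σfx = 390, mean = 5.0000
Σfx² = 2200
Σf(x − x̄)² = Σfx² − (Σfx)²/n = 2200 − 390²/78 = 250.0000
Sample variance = 250.0000 / 77 = 3.2468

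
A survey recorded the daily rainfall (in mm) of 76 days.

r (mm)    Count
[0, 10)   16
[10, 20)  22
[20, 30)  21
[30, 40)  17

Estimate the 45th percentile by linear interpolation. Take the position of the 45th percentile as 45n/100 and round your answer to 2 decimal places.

Cumulative frequencies: 16, 38, 59, 76
n = 76; position = 45n/100 = 34.2.
This falls in the class [10, 20): L = 10, F = 16, f = 22, h = 10.
45th percentile ≈ 10 + ((34.2 − 16) / 22) × 10 = 18.2727

18.27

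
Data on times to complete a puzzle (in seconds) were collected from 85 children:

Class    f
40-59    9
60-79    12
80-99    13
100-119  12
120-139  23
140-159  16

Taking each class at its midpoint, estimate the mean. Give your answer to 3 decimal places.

107.382

Midpoints: 49.5, 69.5, 89.5, 109.5, 129.5, 149.5
Σfm = 9×49.5 + 12×69.5 + 13×89.5 + 12×109.5 + 23×129.5 + 16×149.5 = 9127.5
n = Σf = 85
Mean = 9127.5 / 85 = 107.3824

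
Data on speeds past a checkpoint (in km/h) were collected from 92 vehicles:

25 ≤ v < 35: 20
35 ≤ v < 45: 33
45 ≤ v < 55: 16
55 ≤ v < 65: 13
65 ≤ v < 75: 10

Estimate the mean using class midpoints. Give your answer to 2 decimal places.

45.65

Midpoints: 30, 40, 50, 60, 70
Σfm = 20×30 + 33×40 + 16×50 + 13×60 + 10×70 = 4200
n = Σf = 92
Mean = 4200 / 92 = 45.6522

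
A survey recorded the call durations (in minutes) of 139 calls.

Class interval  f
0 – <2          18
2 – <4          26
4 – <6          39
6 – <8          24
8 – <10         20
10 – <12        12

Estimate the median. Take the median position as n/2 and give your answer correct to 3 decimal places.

5.308

Cumulative frequencies: 18, 44, 83, 107, 127, 139
n = 139; position = n/2 = 69.5.
This falls in the class 4 – <6: L = 4, F = 44, f = 39, h = 2.
Median ≈ 4 + ((69.5 − 44) / 39) × 2 = 5.3077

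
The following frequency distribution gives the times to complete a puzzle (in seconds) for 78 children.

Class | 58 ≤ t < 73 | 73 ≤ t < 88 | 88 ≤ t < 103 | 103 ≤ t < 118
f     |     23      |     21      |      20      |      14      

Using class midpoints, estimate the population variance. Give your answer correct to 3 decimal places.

262.463

Midpoints: 65.5, 80.5, 95.5, 110.5
n = 78, Σfm = 6654, mean = 85.3077
Σfm² = 588109.5
Σf(m − x̄)² = Σfm² − (Σfm)²/n = 588109.5 − 6654²/78 = 20472.1154
Population variance = 20472.1154 / 78 = 262.4630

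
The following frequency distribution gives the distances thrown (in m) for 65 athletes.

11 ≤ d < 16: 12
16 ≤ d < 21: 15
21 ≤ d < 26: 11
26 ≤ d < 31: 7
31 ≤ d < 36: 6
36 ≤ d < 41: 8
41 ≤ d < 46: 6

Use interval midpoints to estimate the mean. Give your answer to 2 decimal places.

25.65

Midpoints: 13.5, 18.5, 23.5, 28.5, 33.5, 38.5, 43.5
Σfm = 12×13.5 + 15×18.5 + 11×23.5 + 7×28.5 + 6×33.5 + 8×38.5 + 6×43.5 = 1667.5
n = Σf = 65
Mean = 1667.5 / 65 = 25.6538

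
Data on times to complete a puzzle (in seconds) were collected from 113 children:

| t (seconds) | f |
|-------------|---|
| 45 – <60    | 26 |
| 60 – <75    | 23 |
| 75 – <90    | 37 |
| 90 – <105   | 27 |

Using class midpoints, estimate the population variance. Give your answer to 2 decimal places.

Midpoints: 52.5, 67.5, 82.5, 97.5
n = 113, Σfm = 8602.5, mean = 76.1283
Σfm² = 684956.25
Σf(m − x̄)² = Σfm² − (Σfm)²/n = 684956.25 − 8602.5²/113 = 30062.3894
Population variance = 30062.3894 / 113 = 266.0388

266.04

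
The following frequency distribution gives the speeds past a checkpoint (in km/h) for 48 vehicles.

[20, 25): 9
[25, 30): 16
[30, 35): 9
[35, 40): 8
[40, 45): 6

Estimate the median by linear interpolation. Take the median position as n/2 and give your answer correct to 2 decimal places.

Cumulative frequencies: 9, 25, 34, 42, 48
n = 48; position = n/2 = 24.
This falls in the class [25, 30): L = 25, F = 9, f = 16, h = 5.
Median ≈ 25 + ((24 − 9) / 16) × 5 = 29.6875

29.69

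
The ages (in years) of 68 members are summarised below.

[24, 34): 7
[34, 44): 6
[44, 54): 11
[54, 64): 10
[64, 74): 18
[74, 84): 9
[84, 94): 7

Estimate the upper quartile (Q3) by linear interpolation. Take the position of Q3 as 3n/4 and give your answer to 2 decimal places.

73.44

Cumulative frequencies: 7, 13, 24, 34, 52, 61, 68
n = 68; position = 3n/4 = 51.
This falls in the class [64, 74): L = 64, F = 34, f = 18, h = 10.
Upper quartile ≈ 64 + ((51 − 34) / 18) × 10 = 73.4444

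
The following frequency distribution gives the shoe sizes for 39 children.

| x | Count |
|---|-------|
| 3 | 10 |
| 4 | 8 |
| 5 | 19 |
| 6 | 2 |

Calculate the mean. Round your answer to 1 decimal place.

4.3

Values: 3, 4, 5, 6
Σfx = 10×3 + 8×4 + 19×5 + 2×6 = 169
n = Σf = 39
Mean = 169 / 39 = 4.3333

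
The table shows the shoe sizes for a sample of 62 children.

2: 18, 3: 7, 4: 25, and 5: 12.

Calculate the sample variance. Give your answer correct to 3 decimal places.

1.238

Values: 2, 3, 4, 5
n = 62, Σfx = 217, mean = 3.5000
Σfx² = 835
Σf(x − x̄)² = Σfx² − (Σfx)²/n = 835 − 217²/62 = 75.5000
Sample variance = 75.5000 / 61 = 1.2377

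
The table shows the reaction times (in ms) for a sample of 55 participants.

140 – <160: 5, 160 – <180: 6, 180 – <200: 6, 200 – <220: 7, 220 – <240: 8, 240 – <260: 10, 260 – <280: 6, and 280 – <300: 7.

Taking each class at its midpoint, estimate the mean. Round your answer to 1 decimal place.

Midpoints: 150, 170, 190, 210, 230, 250, 270, 290
Σfm = 5×150 + 6×170 + 6×190 + 7×210 + 8×230 + 10×250 + 6×270 + 7×290 = 12370
n = Σf = 55
Mean = 12370 / 55 = 224.9091

224.9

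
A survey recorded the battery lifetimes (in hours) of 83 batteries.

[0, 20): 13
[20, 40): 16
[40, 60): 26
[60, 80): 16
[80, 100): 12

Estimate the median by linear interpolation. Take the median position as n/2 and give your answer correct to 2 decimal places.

49.62

Cumulative frequencies: 13, 29, 55, 71, 83
n = 83; position = n/2 = 41.5.
This falls in the class [40, 60): L = 40, F = 29, f = 26, h = 20.
Median ≈ 40 + ((41.5 − 29) / 26) × 20 = 49.6154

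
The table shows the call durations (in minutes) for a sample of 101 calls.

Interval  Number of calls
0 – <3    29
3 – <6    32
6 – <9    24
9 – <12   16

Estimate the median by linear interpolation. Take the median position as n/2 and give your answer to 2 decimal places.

Cumulative frequencies: 29, 61, 85, 101
n = 101; position = n/2 = 50.5.
This falls in the class 3 – <6: L = 3, F = 29, f = 32, h = 3.
Median ≈ 3 + ((50.5 − 29) / 32) × 3 = 5.0156

5.02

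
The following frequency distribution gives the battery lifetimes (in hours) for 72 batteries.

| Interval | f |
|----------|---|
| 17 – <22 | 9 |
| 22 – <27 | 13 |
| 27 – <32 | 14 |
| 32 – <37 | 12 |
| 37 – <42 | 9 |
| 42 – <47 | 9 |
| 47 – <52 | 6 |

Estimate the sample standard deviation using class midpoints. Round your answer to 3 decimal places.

9.179

Midpoints: 19.5, 24.5, 29.5, 34.5, 39.5, 44.5, 49.5
n = 72, Σfm = 2374, mean = 32.9722
Σfm² = 84258
Σf(m − x̄)² = Σfm² − (Σfm)²/n = 84258 − 2374²/72 = 5981.9444
Sample variance = 5981.9444 / 71 = 84.2527
Standard deviation = √84.2527 = 9.1789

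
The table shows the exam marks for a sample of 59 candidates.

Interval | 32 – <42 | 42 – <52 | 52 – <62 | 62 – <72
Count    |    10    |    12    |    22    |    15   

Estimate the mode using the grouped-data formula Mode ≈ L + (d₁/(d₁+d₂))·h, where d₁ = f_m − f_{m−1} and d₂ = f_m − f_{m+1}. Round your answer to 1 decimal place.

Modal class: 52 – <62 (highest frequency 22).
d₁ = 22 − 12 = 10, d₂ = 22 − 15 = 7
Mode ≈ 52 + (10/(10+7)) × 10 = 52 + 5.8824 = 57.8824

57.9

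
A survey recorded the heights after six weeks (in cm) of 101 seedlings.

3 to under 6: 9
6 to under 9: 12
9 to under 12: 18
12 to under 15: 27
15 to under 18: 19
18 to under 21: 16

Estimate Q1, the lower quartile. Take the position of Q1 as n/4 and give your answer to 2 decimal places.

Cumulative frequencies: 9, 21, 39, 66, 85, 101
n = 101; position = n/4 = 25.25.
This falls in the class 9 to under 12: L = 9, F = 21, f = 18, h = 3.
Lower quartile ≈ 9 + ((25.25 − 21) / 18) × 3 = 9.7083

9.71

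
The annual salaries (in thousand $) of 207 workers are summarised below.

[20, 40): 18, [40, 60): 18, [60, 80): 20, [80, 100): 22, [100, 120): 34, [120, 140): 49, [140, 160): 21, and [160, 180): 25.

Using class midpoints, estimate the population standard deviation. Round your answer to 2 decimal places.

Midpoints: 30, 50, 70, 90, 110, 130, 150, 170
n = 207, Σfm = 22330, mean = 107.8744
Σfm² = 2771900
Σf(m − x̄)² = Σfm² − (Σfm)²/n = 2771900 − 22330²/207 = 363064.7343
Population variance = 363064.7343 / 207 = 1753.9359
Standard deviation = √1753.9359 = 41.8800

41.88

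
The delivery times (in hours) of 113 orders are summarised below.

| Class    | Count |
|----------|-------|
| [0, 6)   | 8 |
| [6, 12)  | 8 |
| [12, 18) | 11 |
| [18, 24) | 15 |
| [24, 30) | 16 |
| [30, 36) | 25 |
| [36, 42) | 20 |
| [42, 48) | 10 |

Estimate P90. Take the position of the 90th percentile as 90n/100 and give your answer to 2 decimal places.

41.61

Cumulative frequencies: 8, 16, 27, 42, 58, 83, 103, 113
n = 113; position = 90n/100 = 101.7.
This falls in the class [36, 42): L = 36, F = 83, f = 20, h = 6.
90th percentile ≈ 36 + ((101.7 − 83) / 20) × 6 = 41.6100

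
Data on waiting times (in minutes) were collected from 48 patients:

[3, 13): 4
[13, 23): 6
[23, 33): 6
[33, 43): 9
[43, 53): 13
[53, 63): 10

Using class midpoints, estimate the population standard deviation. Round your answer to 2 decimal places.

Midpoints: 8, 18, 28, 38, 48, 58
n = 48, Σfm = 1854, mean = 38.6250
Σfm² = 83492
Σf(m − x̄)² = Σfm² − (Σfm)²/n = 83492 − 1854²/48 = 11881.2500
Population variance = 11881.2500 / 48 = 247.5260
Standard deviation = √247.5260 = 15.7330

15.73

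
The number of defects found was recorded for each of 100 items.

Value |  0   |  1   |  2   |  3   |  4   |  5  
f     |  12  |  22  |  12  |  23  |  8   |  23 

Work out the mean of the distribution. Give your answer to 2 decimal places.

Values: 0, 1, 2, 3, 4, 5
Σfx = 12×0 + 22×1 + 12×2 + 23×3 + 8×4 + 23×5 = 262
n = Σf = 100
Mean = 262 / 100 = 2.6200

2.62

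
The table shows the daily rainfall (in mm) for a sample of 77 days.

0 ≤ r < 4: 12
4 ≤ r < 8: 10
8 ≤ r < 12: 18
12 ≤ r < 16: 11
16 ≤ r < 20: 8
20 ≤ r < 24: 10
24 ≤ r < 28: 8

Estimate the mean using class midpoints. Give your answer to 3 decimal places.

Midpoints: 2, 6, 10, 14, 18, 22, 26
Σfm = 12×2 + 10×6 + 18×10 + 11×14 + 8×18 + 10×22 + 8×26 = 990
n = Σf = 77
Mean = 990 / 77 = 12.8571

12.857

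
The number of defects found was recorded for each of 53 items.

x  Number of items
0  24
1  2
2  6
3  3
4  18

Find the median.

2

Cumulative frequencies: 24, 26, 32, 35, 53
n = 53, so the median is the value in position (n+1)/2 = 27.
Position 27 falls at value 2.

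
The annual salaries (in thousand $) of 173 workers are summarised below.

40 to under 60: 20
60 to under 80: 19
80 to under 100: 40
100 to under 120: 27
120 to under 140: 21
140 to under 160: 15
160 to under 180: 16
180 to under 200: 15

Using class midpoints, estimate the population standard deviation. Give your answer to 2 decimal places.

41.88

Midpoints: 50, 70, 90, 110, 130, 150, 170, 190
n = 173, Σfm = 19450, mean = 112.4277
Σfm² = 2490100
Σf(m − x̄)² = Σfm² − (Σfm)²/n = 2490100 − 19450²/173 = 303380.3468
Population variance = 303380.3468 / 173 = 1753.6436
Standard deviation = √1753.6436 = 41.8765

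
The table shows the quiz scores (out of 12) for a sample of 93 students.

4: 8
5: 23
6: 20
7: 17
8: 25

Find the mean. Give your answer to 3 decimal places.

6.301

Values: 4, 5, 6, 7, 8
Σfx = 8×4 + 23×5 + 20×6 + 17×7 + 25×8 = 586
n = Σf = 93
Mean = 586 / 93 = 6.3011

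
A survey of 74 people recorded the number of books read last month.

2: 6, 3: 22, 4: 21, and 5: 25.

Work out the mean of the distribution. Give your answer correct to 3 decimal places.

3.878

Values: 2, 3, 4, 5
Σfx = 6×2 + 22×3 + 21×4 + 25×5 = 287
n = Σf = 74
Mean = 287 / 74 = 3.8784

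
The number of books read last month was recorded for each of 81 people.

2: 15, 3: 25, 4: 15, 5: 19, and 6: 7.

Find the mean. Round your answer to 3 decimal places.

3.728

Values: 2, 3, 4, 5, 6
Σfx = 15×2 + 25×3 + 15×4 + 19×5 + 7×6 = 302
n = Σf = 81
Mean = 302 / 81 = 3.7284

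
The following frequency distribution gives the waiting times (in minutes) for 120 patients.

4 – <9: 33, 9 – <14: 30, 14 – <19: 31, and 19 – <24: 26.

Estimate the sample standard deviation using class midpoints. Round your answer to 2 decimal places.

5.56

Midpoints: 6.5, 11.5, 16.5, 21.5
n = 120, Σfm = 1630, mean = 13.5833
Σfm² = 25820
Σf(m − x̄)² = Σfm² − (Σfm)²/n = 25820 − 1630²/120 = 3679.1667
Sample variance = 3679.1667 / 119 = 30.9174
Standard deviation = √30.9174 = 5.5603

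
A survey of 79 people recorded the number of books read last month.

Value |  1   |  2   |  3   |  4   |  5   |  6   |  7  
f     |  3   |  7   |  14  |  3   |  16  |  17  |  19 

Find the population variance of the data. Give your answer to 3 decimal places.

Values: 1, 2, 3, 4, 5, 6, 7
n = 79, Σfx = 386, mean = 4.8861
Σfx² = 2148
Σf(x − x̄)² = Σfx² − (Σfx)²/n = 2148 − 386²/79 = 261.9747
Population variance = 261.9747 / 79 = 3.3161

3.316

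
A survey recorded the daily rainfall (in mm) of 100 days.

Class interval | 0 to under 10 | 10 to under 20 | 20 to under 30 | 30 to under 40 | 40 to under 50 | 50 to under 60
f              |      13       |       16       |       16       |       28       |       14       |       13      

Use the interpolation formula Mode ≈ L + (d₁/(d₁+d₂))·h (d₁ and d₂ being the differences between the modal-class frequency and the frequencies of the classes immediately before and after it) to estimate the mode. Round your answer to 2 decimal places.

34.62

Modal class: 30 to under 40 (highest frequency 28).
d₁ = 28 − 16 = 12, d₂ = 28 − 14 = 14
Mode ≈ 30 + (12/(12+14)) × 10 = 30 + 4.6154 = 34.6154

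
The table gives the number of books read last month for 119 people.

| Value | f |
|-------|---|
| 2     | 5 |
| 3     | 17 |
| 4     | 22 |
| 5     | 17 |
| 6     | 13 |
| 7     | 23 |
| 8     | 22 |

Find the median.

5

Cumulative frequencies: 5, 22, 44, 61, 74, 97, 119
n = 119, so the median is the value in position (n+1)/2 = 60.
Position 60 falls at value 5.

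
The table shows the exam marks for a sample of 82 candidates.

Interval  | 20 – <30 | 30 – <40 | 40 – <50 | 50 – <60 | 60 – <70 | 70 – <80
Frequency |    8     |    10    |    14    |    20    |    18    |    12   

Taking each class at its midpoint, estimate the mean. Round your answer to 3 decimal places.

Midpoints: 25, 35, 45, 55, 65, 75
Σfm = 8×25 + 10×35 + 14×45 + 20×55 + 18×65 + 12×75 = 4350
n = Σf = 82
Mean = 4350 / 82 = 53.0488

53.049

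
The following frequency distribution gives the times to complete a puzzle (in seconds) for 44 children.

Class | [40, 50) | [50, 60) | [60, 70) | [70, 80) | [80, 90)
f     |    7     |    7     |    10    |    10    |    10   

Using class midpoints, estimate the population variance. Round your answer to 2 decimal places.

Midpoints: 45, 55, 65, 75, 85
n = 44, Σfm = 2950, mean = 67.0455
Σfm² = 206100
Σf(m − x̄)² = Σfm² − (Σfm)²/n = 206100 − 2950²/44 = 8315.9091
Population variance = 8315.9091 / 44 = 188.9979

189.00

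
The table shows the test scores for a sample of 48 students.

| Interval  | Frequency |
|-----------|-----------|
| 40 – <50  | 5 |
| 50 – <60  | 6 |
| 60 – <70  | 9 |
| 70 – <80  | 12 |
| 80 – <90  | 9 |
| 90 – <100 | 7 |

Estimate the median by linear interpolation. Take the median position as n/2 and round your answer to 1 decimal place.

73.3

Cumulative frequencies: 5, 11, 20, 32, 41, 48
n = 48; position = n/2 = 24.
This falls in the class 70 – <80: L = 70, F = 20, f = 12, h = 10.
Median ≈ 70 + ((24 − 20) / 12) × 10 = 73.3333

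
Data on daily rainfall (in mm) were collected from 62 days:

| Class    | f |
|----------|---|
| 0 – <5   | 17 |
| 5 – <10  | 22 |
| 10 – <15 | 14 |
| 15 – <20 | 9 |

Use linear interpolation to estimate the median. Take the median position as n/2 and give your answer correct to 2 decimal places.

8.18

Cumulative frequencies: 17, 39, 53, 62
n = 62; position = n/2 = 31.
This falls in the class 5 – <10: L = 5, F = 17, f = 22, h = 5.
Median ≈ 5 + ((31 − 17) / 22) × 5 = 8.1818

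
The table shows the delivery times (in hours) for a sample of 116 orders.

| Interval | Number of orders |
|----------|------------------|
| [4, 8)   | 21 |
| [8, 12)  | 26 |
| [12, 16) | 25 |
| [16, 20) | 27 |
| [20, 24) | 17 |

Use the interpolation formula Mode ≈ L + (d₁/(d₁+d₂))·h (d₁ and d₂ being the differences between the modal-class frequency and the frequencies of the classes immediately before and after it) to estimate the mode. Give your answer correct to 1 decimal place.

16.7

Modal class: [16, 20) (highest frequency 27).
d₁ = 27 − 25 = 2, d₂ = 27 − 17 = 10
Mode ≈ 16 + (2/(2+10)) × 4 = 16 + 0.6667 = 16.6667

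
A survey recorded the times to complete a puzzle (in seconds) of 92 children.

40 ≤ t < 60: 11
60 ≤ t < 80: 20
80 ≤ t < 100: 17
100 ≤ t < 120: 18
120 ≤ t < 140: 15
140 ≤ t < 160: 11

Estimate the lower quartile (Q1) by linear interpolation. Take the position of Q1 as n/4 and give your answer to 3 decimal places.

72.000

Cumulative frequencies: 11, 31, 48, 66, 81, 92
n = 92; position = n/4 = 23.
This falls in the class 60 ≤ t < 80: L = 60, F = 11, f = 20, h = 20.
Lower quartile ≈ 60 + ((23 − 11) / 20) × 20 = 72.0000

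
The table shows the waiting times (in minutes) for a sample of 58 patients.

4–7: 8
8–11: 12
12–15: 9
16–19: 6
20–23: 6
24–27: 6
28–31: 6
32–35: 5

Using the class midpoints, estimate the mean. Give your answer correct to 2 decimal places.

Midpoints: 5.5, 9.5, 13.5, 17.5, 21.5, 25.5, 29.5, 33.5
Σfm = 8×5.5 + 12×9.5 + 9×13.5 + 6×17.5 + 6×21.5 + 6×25.5 + 6×29.5 + 5×33.5 = 1011
n = Σf = 58
Mean = 1011 / 58 = 17.4310

17.43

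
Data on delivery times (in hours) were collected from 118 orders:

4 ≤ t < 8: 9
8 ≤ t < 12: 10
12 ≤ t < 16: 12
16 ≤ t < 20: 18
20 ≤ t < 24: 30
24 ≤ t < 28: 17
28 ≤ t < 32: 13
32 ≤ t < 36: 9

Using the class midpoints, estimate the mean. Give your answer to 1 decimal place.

Midpoints: 6, 10, 14, 18, 22, 26, 30, 34
Σfm = 9×6 + 10×10 + 12×14 + 18×18 + 30×22 + 17×26 + 13×30 + 9×34 = 2444
n = Σf = 118
Mean = 2444 / 118 = 20.7119

20.7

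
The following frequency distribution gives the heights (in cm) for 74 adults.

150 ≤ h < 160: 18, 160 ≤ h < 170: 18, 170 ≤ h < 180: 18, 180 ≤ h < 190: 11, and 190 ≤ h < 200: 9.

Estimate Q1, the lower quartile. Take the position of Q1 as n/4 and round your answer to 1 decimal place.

160.3

Cumulative frequencies: 18, 36, 54, 65, 74
n = 74; position = n/4 = 18.5.
This falls in the class 160 ≤ h < 170: L = 160, F = 18, f = 18, h = 10.
Lower quartile ≈ 160 + ((18.5 − 18) / 18) × 10 = 160.2778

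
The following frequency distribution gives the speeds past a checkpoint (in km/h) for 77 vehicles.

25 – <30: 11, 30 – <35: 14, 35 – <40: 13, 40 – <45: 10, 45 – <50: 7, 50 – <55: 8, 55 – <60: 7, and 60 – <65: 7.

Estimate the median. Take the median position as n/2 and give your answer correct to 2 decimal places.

Cumulative frequencies: 11, 25, 38, 48, 55, 63, 70, 77
n = 77; position = n/2 = 38.5.
This falls in the class 40 – <45: L = 40, F = 38, f = 10, h = 5.
Median ≈ 40 + ((38.5 − 38) / 10) × 5 = 40.2500

40.25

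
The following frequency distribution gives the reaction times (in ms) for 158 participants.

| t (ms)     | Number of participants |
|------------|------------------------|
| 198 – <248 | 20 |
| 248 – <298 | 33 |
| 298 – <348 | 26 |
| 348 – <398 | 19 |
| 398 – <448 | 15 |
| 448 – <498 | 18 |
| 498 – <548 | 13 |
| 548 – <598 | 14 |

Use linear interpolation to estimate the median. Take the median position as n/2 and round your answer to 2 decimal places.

348.00

Cumulative frequencies: 20, 53, 79, 98, 113, 131, 144, 158
n = 158; position = n/2 = 79.
This falls in the class 298 – <348: L = 298, F = 53, f = 26, h = 50.
Median ≈ 298 + ((79 − 53) / 26) × 50 = 348.0000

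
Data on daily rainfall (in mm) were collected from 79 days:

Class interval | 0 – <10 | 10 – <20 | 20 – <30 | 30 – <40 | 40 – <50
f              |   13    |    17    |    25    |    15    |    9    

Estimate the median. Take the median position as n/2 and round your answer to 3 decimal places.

Cumulative frequencies: 13, 30, 55, 70, 79
n = 79; position = n/2 = 39.5.
This falls in the class 20 – <30: L = 20, F = 30, f = 25, h = 10.
Median ≈ 20 + ((39.5 − 30) / 25) × 10 = 23.8000

23.800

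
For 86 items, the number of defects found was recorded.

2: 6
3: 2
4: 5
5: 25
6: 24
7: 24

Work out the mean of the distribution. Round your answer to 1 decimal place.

Values: 2, 3, 4, 5, 6, 7
Σfx = 6×2 + 2×3 + 5×4 + 25×5 + 24×6 + 24×7 = 475
n = Σf = 86
Mean = 475 / 86 = 5.5233

5.5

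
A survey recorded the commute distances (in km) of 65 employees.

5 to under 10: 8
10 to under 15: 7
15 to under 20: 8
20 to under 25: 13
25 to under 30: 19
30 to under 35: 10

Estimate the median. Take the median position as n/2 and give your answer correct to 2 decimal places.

Cumulative frequencies: 8, 15, 23, 36, 55, 65
n = 65; position = n/2 = 32.5.
This falls in the class 20 to under 25: L = 20, F = 23, f = 13, h = 5.
Median ≈ 20 + ((32.5 − 23) / 13) × 5 = 23.6538

23.65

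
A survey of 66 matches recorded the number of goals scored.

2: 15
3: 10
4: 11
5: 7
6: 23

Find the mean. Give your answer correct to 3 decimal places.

Values: 2, 3, 4, 5, 6
Σfx = 15×2 + 10×3 + 11×4 + 7×5 + 23×6 = 277
n = Σf = 66
Mean = 277 / 66 = 4.1970

4.197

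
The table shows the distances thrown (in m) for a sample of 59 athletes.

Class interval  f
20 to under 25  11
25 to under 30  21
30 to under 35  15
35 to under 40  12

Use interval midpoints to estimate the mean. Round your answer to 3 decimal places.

29.873

Midpoints: 22.5, 27.5, 32.5, 37.5
Σfm = 11×22.5 + 21×27.5 + 15×32.5 + 12×37.5 = 1762.5
n = Σf = 59
Mean = 1762.5 / 59 = 29.8729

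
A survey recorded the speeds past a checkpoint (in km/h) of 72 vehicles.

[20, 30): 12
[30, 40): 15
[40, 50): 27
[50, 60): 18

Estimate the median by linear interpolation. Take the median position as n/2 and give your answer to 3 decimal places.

43.333

Cumulative frequencies: 12, 27, 54, 72
n = 72; position = n/2 = 36.
This falls in the class [40, 50): L = 40, F = 27, f = 27, h = 10.
Median ≈ 40 + ((36 − 27) / 27) × 10 = 43.3333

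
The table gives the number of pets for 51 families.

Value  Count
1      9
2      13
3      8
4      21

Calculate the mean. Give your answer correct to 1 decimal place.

Values: 1, 2, 3, 4
Σfx = 9×1 + 13×2 + 8×3 + 21×4 = 143
n = Σf = 51
Mean = 143 / 51 = 2.8039

2.8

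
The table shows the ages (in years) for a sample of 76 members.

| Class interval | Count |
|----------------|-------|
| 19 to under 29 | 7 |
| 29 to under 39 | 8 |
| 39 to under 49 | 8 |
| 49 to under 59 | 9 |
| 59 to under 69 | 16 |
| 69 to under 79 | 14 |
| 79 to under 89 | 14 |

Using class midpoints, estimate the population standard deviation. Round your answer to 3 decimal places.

19.156

Midpoints: 24, 34, 44, 54, 64, 74, 84
n = 76, Σfm = 4514, mean = 59.3947
Σfm² = 295996
Σf(m − x̄)² = Σfm² − (Σfm)²/n = 295996 − 4514²/76 = 27888.1579
Population variance = 27888.1579 / 76 = 366.9494
Standard deviation = √366.9494 = 19.1559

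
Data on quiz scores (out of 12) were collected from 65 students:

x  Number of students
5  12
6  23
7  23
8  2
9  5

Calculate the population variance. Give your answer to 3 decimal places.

Values: 5, 6, 7, 8, 9
n = 65, Σfx = 420, mean = 6.4615
Σfx² = 2788
Σf(x − x̄)² = Σfx² − (Σfx)²/n = 2788 − 420²/65 = 74.1538
Population variance = 74.1538 / 65 = 1.1408

1.141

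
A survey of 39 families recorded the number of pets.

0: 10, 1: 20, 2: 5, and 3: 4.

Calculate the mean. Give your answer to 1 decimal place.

Values: 0, 1, 2, 3
Σfx = 10×0 + 20×1 + 5×2 + 4×3 = 42
n = Σf = 39
Mean = 42 / 39 = 1.0769

1.1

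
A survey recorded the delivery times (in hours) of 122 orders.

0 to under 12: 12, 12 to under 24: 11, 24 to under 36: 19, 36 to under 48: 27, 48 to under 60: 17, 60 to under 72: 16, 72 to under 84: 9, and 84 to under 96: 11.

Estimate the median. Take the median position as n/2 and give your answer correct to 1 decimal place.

Cumulative frequencies: 12, 23, 42, 69, 86, 102, 111, 122
n = 122; position = n/2 = 61.
This falls in the class 36 to under 48: L = 36, F = 42, f = 27, h = 12.
Median ≈ 36 + ((61 − 42) / 27) × 12 = 44.4444

44.4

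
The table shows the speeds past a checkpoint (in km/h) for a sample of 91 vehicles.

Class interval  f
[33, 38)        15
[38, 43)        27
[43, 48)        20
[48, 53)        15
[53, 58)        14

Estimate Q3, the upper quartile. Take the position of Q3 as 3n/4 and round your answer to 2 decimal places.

Cumulative frequencies: 15, 42, 62, 77, 91
n = 91; position = 3n/4 = 68.25.
This falls in the class [48, 53): L = 48, F = 62, f = 15, h = 5.
Upper quartile ≈ 48 + ((68.25 − 62) / 15) × 5 = 50.0833

50.08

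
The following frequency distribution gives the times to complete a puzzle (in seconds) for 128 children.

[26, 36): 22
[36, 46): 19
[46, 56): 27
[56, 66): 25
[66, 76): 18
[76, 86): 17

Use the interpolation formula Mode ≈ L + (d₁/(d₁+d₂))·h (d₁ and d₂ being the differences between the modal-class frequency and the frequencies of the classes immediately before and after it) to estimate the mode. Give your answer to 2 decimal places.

54.00

Modal class: [46, 56) (highest frequency 27).
d₁ = 27 − 19 = 8, d₂ = 27 − 25 = 2
Mode ≈ 46 + (8/(8+2)) × 10 = 46 + 8.0000 = 54.0000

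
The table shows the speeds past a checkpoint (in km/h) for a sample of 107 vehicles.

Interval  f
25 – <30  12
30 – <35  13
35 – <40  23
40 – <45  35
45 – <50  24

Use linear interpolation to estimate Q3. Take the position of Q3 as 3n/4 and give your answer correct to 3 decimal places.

Cumulative frequencies: 12, 25, 48, 83, 107
n = 107; position = 3n/4 = 80.25.
This falls in the class 40 – <45: L = 40, F = 48, f = 35, h = 5.
Upper quartile ≈ 40 + ((80.25 − 48) / 35) × 5 = 44.6071

44.607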